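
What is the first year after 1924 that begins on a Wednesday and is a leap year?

Jan 1 advances by 2 weekdays after a leap year and by 1 after a common year.
1924: Jan 1 is Tuesday (leap).
1925: Thursday
1926: Friday
1927: Saturday
1928: Sunday (leap)
1929: Tuesday
1930: Wednesday
1931: Thursday
1932: Friday (leap)
1933: Sunday
1934: Monday
1935: Tuesday
1936: Wednesday (leap)
1936 begins on a Wednesday and is a leap year.

1936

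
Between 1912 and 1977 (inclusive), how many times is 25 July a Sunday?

10

Track 25 July's weekday year by year (advancing +1, or +2 across a Feb 29):
  1912: Thu  1913: Fri (+1)  1914: Sat (+1)  1915: Sun (+1) ✓  1916: Tue (+2)
  1917: Wed (+1)  1918: Thu (+1)  1919: Fri (+1)  1920: Sun (+2) ✓  1921: Mon (+1)
  1922: Tue (+1)  1923: Wed (+1)  1924: Fri (+2)  1925: Sat (+1)  … (38 more years) …
  1964: Sat (+2)  1965: Sun (+1) ✓  1966: Mon (+1)  1967: Tue (+1)  1968: Thu (+2)
  1969: Fri (+1)  1970: Sat (+1)  1971: Sun (+1) ✓  1972: Tue (+2)  1973: Wed (+1)
  1974: Thu (+1)  1975: Fri (+1)  1976: Sun (+2) ✓  1977: Mon (+1)
Sunday years: 1915, 1920, 1926, 1937, 1943, 1948, 1954, 1965, 1971, 1976 — 10 in total.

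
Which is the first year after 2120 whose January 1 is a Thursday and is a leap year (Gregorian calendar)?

Jan 1 advances by 2 weekdays after a leap year and by 1 after a common year.
2120: Jan 1 is Monday (leap).
2121: Wednesday
2122: Thursday
2123: Friday
2124: Saturday (leap)
2125: Monday
2126: Tuesday
2127: Wednesday
2128: Thursday (leap)
2128 begins on a Thursday and is a leap year.

2128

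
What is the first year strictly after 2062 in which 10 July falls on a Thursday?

2064

From one year to the next, a fixed date's weekday advances by 1, or by 2 when a Feb 29 lies between the two dates.
2062: July 10 is Monday.
2063: Tuesday (+1)
2064: Thursday (+2)
10 July falls on a Thursday in 2064.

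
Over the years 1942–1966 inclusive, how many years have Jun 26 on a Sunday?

Track Jun 26's weekday year by year (advancing +1, or +2 across a Feb 29):
  1942: Fri  1943: Sat (+1)  1944: Mon (+2)  1945: Tue (+1)  1946: Wed (+1)
  1947: Thu (+1)  1948: Sat (+2)  1949: Sun (+1) ✓  1950: Mon (+1)  1951: Tue (+1)
  1952: Thu (+2)  1953: Fri (+1)  1954: Sat (+1)  1955: Sun (+1) ✓  1956: Tue (+2)
  1957: Wed (+1)  1958: Thu (+1)  1959: Fri (+1)  1960: Sun (+2) ✓  1961: Mon (+1)
  1962: Tue (+1)  1963: Wed (+1)  1964: Fri (+2)  1965: Sat (+1)  1966: Sun (+1) ✓
Sunday years: 1949, 1955, 1960, 1966 — 4 in total.

4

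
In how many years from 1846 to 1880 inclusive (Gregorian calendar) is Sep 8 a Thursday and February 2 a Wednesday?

3

Check each year's weekday for Sep 8 and February 2:
  1846: Tue/Mon  1847: Wed/Tue  1848: Fri/Wed  1849: Sat/Fri  1850: Sun/Sat  1851: Mon/Sun  1852: Wed/Mon  1853: Thu/Wed ✓  1854: Fri/Thu  1855: Sat/Fri  1856: Mon/Sat  1857: Tue/Mon  1858: Wed/Tue  1859: Thu/Wed ✓  …(7 more)…  1867: Sun/Sat  1868: Tue/Sun  1869: Wed/Tue  1870: Thu/Wed ✓  1871: Fri/Thu  1872: Sun/Fri  1873: Mon/Sun  1874: Tue/Mon  1875: Wed/Tue  1876: Fri/Wed  1877: Sat/Fri  1878: Sun/Sat  1879: Mon/Sun  1880: Wed/Mon
Both conditions hold in: 1853, 1859, 1870 — 3.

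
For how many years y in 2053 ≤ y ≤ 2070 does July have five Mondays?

July has 31 days; it has five Mondays when Monday falls among the first (month-length − 28) days — i.e. when July 1 is one of Monday/Sunday/Saturday.
July 1 by year: 2053:Tue 2054:Wed 2055:Thu 2056:Sat✓ 2057:Sun✓ 2058:Mon✓ 2059:Tue 2060:Thu 2061:Fri 2062:Sat✓ 2063:Sun✓ 2064:Tue 2065:Wed 2066:Thu 2067:Fri 2068:Sun✓ 2069:Mon✓ 2070:Tue
Years with five Mondays: 2056, 2057, 2058, 2062, 2063, 2068, 2069 → 7.

7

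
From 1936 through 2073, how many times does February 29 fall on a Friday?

Leap years in 1936–2073: 35 of them.
Feb 29 weekday advances by 5 (mod 7) from one leap year to the next four years later (or differs when a century non-leap intervenes).
Leap-day weekdays: 1936:Sat 1940:Thu 1944:Tue 1948:Sun 1952:Fri✓ 1956:Wed 1960:Mon 1964:Sat 1968:Thu 1972:Tue 1976:Sun 1980:Fri✓ 1984:Wed …(9 more)… 2024:Thu 2028:Tue 2032:Sun 2036:Fri✓ 2040:Wed 2044:Mon 2048:Sat 2052:Thu 2056:Tue 2060:Sun 2064:Fri✓ 2068:Wed 2072:Mon
Friday: 1952, 1980, 2008, 2036, 2064 → 5.

5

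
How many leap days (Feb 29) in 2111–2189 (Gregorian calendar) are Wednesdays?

Leap years in 2111–2189: 20 of them.
Feb 29 weekday advances by 5 (mod 7) from one leap year to the next four years later (or differs when a century non-leap intervenes).
Leap-day weekdays: 2112:Mon 2116:Sat 2120:Thu 2124:Tue 2128:Sun 2132:Fri 2136:Wed✓ 2140:Mon 2144:Sat 2148:Thu 2152:Tue 2156:Sun 2160:Fri 2164:Wed✓ 2168:Mon 2172:Sat 2176:Thu 2180:Tue 2184:Sun 2188:Fri
Wednesday: 2136, 2164 → 2.

2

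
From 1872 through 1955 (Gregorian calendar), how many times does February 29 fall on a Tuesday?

3

Leap years in 1872–1955: 20 of them.
Feb 29 weekday advances by 5 (mod 7) from one leap year to the next four years later (or differs when a century non-leap intervenes).
Leap-day weekdays: 1872:Thu 1876:Tue✓ 1880:Sun 1884:Fri 1888:Wed 1892:Mon 1896:Sat 1904:Mon 1908:Sat 1912:Thu 1916:Tue✓ 1920:Sun 1924:Fri 1928:Wed 1932:Mon 1936:Sat 1940:Thu 1944:Tue✓ 1948:Sun 1952:Fri
Tuesday: 1876, 1916, 1944 → 3.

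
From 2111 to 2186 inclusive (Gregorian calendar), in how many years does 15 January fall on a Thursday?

Track 15 January's weekday year by year (advancing +1, or +2 across a Feb 29):
  2111: Thu ✓  2112: Fri (+1)  2113: Sun (+2)  2114: Mon (+1)  2115: Tue (+1)
  2116: Wed (+1)  2117: Fri (+2)  2118: Sat (+1)  2119: Sun (+1)  2120: Mon (+1)
  2121: Wed (+2)  2122: Thu (+1) ✓  2123: Fri (+1)  2124: Sat (+1)  … (48 more years) …
  2173: Fri (+2)  2174: Sat (+1)  2175: Sun (+1)  2176: Mon (+1)  2177: Wed (+2)
  2178: Thu (+1) ✓  2179: Fri (+1)  2180: Sat (+1)  2181: Mon (+2)  2182: Tue (+1)
  2183: Wed (+1)  2184: Thu (+1) ✓  2185: Sat (+2)  2186: Sun (+1)
Thursday years: 2111, 2122, 2128, 2133, 2139, 2150, 2156, 2161, 2167, 2178, 2184 — 11 in total.

11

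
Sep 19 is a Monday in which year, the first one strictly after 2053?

2061

From one year to the next, a fixed date's weekday advances by 1, or by 2 when a Feb 29 lies between the two dates.
2053: September 19 is Friday.
2054: Saturday (+1)
2055: Sunday (+1)
2056: Tuesday (+2)
2057: Wednesday (+1)
2058: Thursday (+1)
2059: Friday (+1)
2060: Sunday (+2)
2061: Monday (+1)
Sep 19 falls on a Monday in 2061.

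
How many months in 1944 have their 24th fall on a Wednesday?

Check the 24th of each month of 1944: Jan 24: Mon, Feb 24: Thu, Mar 24: Fri, Apr 24: Mon, May 24: Wed, Jun 24: Sat, Jul 24: Mon, Aug 24: Thu, Sep 24: Sun, Oct 24: Tue, Nov 24: Fri, Dec 24: Sun.
Wednesday occurs in May — 1 month.

1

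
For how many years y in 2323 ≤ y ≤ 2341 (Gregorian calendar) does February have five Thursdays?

February has 28 days (29 in leap years); it has five Thursdays when Thursday falls among the first (month-length − 28) days — i.e. when February 1 is Thursday in a leap year (never in a common year).
February 1 by year: 2323:Thu 2324:Fri 2325:Sun 2326:Mon 2327:Tue 2328:Wed 2329:Fri 2330:Sat 2331:Sun 2332:Mon 2333:Wed 2334:Thu 2335:Fri 2336:Sat 2337:Mon 2338:Tue 2339:Wed 2340:Thu✓ 2341:Sat
Years with five Thursdays: 2340 → 1.

1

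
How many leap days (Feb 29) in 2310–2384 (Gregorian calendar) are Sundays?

Leap years in 2310–2384: 19 of them.
Feb 29 weekday advances by 5 (mod 7) from one leap year to the next four years later (or differs when a century non-leap intervenes).
Leap-day weekdays: 2312:Thu 2316:Tue 2320:Sun✓ 2324:Fri 2328:Wed 2332:Mon 2336:Sat 2340:Thu 2344:Tue 2348:Sun✓ 2352:Fri 2356:Wed 2360:Mon 2364:Sat 2368:Thu 2372:Tue 2376:Sun✓ 2380:Fri 2384:Wed
Sunday: 2320, 2348, 2376 → 3.

3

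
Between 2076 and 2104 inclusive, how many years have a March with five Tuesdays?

March has 31 days; it has five Tuesdays when Tuesday falls among the first (month-length − 28) days — i.e. when March 1 is one of Tuesday/Monday/Sunday.
March 1 by year: 2076:Sun✓ 2077:Mon✓ 2078:Tue✓ 2079:Wed 2080:Fri 2081:Sat 2082:Sun✓ 2083:Mon✓ 2084:Wed 2085:Thu 2086:Fri 2087:Sat 2088:Mon✓ 2089:Tue✓ 2090:Wed 2091:Thu 2092:Sat 2093:Sun✓ 2094:Mon✓ 2095:Tue✓ 2096:Thu 2097:Fri 2098:Sat 2099:Sun✓ 2100:Mon✓ 2101:Tue✓ 2102:Wed 2103:Thu 2104:Sat
Years with five Tuesdays: 2076, 2077, 2078, 2082, 2083, 2088, 2089, 2093, 2094, 2095, 2099, 2100, 2101 → 13.

13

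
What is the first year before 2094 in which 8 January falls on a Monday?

2091

From one year to the next, a fixed date's weekday advances by 1, or by 2 when a Feb 29 lies between the two dates.
2094: January 8 is Friday.
2093: Thursday (−1)
2092: Tuesday (−2)
2091: Monday (−1)
8 January falls on a Monday in 2091.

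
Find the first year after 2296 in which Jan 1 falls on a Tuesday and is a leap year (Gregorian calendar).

Jan 1 advances by 2 weekdays after a leap year and by 1 after a common year.
2296: Jan 1 is Wednesday (leap).
2297: Friday
2298: Saturday
2299: Sunday
2300: Monday
2301: Tuesday
2302: Wednesday
2303: Thursday
2304: Friday (leap)
2305: Sunday
2306: Monday
2307: Tuesday
2308: Wednesday (leap)
2309: Friday
2310: Saturday
2311: Sunday
2312: Monday (leap)
2313: Wednesday
2314: Thursday
2315: Friday
2316: Saturday (leap)
2317: Monday
2318: Tuesday
2319: Wednesday
2320: Thursday (leap)
2321: Saturday
2322: Sunday
2323: Monday
2324: Tuesday (leap)
2324 begins on a Tuesday and is a leap year.

2324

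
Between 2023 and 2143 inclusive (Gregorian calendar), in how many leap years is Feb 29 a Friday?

5

Leap years in 2023–2143: 29 of them.
Feb 29 weekday advances by 5 (mod 7) from one leap year to the next four years later (or differs when a century non-leap intervenes).
Leap-day weekdays: 2024:Thu 2028:Tue 2032:Sun 2036:Fri✓ 2040:Wed 2044:Mon 2048:Sat 2052:Thu 2056:Tue 2060:Sun 2064:Fri✓ 2068:Wed 2072:Mon …(3 more)… 2088:Sun 2092:Fri✓ 2096:Wed 2104:Fri✓ 2108:Wed 2112:Mon 2116:Sat 2120:Thu 2124:Tue 2128:Sun 2132:Fri✓ 2136:Wed 2140:Mon
Friday: 2036, 2064, 2092, 2104, 2132 → 5.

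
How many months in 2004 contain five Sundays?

4

A month of length L has five Sundays iff its first Sunday is on day ≤ L−28 (so day 1–3 in a 31-day month, 1–2 in a 30-day month, day 1 in a leap February).
Checking each month of 2004: Jan starts Thu (31d); Feb starts Sun (29d) ✓; Mar starts Mon (31d); Apr starts Thu (30d); May starts Sat (31d) ✓; Jun starts Tue (30d); Jul starts Thu (31d); Aug starts Sun (31d) ✓; Sep starts Wed (30d); Oct starts Fri (31d) ✓; Nov starts Mon (30d); Dec starts Wed (31d).
Five-Sunday months: February, May, August, October → 4.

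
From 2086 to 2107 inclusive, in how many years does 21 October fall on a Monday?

2

Track 21 October's weekday year by year (advancing +1, or +2 across a Feb 29):
  2086: Mon ✓  2087: Tue (+1)  2088: Thu (+2)  2089: Fri (+1)  2090: Sat (+1)
  2091: Sun (+1)  2092: Tue (+2)  2093: Wed (+1)  2094: Thu (+1)  2095: Fri (+1)
  2096: Sun (+2)  2097: Mon (+1) ✓  2098: Tue (+1)  2099: Wed (+1)  2100: Thu (+1)
  2101: Fri (+1)  2102: Sat (+1)  2103: Sun (+1)  2104: Tue (+2)  2105: Wed (+1)
  2106: Thu (+1)  2107: Fri (+1)
Monday years: 2086, 2097 — 2 in total.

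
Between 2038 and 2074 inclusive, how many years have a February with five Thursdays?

February has 28 days (29 in leap years); it has five Thursdays when Thursday falls among the first (month-length − 28) days — i.e. when February 1 is Thursday in a leap year (never in a common year).
February 1 by year: 2038:Mon 2039:Tue 2040:Wed 2041:Fri 2042:Sat 2043:Sun 2044:Mon 2045:Wed 2046:Thu 2047:Fri 2048:Sat 2049:Mon 2050:Tue 2051:Wed 2052:Thu✓ …(7 more)… 2060:Sun 2061:Tue 2062:Wed 2063:Thu 2064:Fri 2065:Sun 2066:Mon 2067:Tue 2068:Wed 2069:Fri 2070:Sat 2071:Sun 2072:Mon 2073:Wed 2074:Thu
Years with five Thursdays: 2052 → 1.

1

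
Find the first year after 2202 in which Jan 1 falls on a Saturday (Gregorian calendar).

2203

Jan 1 advances by 2 weekdays after a leap year and by 1 after a common year.
2202: Jan 1 is Friday.
2203: Saturday
2203 begins on a Saturday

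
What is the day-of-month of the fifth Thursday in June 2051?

29

June 1, 2051 is a Thursday, so the first Thursday is the 1st.
The fifth Thursday is 1 + 28 = 29.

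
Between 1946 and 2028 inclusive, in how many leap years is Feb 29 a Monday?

Leap years in 1946–2028: 21 of them.
Feb 29 weekday advances by 5 (mod 7) from one leap year to the next four years later (or differs when a century non-leap intervenes).
Leap-day weekdays: 1948:Sun 1952:Fri 1956:Wed 1960:Mon✓ 1964:Sat 1968:Thu 1972:Tue 1976:Sun 1980:Fri 1984:Wed 1988:Mon✓ 1992:Sat 1996:Thu 2000:Tue 2004:Sun 2008:Fri 2012:Wed 2016:Mon✓ 2020:Sat 2024:Thu 2028:Tue
Monday: 1960, 1988, 2016 → 3.

3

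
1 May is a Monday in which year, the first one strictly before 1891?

1882

From one year to the next, a fixed date's weekday advances by 1, or by 2 when a Feb 29 lies between the two dates.
1891: May 1 is Friday.
1890: Thursday (−1)
1889: Wednesday (−1)
1888: Tuesday (−1)
1887: Sunday (−2)
1886: Saturday (−1)
1885: Friday (−1)
1884: Thursday (−1)
1883: Tuesday (−2)
1882: Monday (−1)
1 May falls on a Monday in 1882.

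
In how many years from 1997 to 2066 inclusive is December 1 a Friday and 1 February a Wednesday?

Check each year's weekday for December 1 and 1 February:
  1997: Mon/Sat  1998: Tue/Sun  1999: Wed/Mon  2000: Fri/Tue  2001: Sat/Thu  2002: Sun/Fri  2003: Mon/Sat  2004: Wed/Sun  2005: Thu/Tue  2006: Fri/Wed ✓  2007: Sat/Thu  2008: Mon/Fri  2009: Tue/Sun  2010: Wed/Mon  …(42 more)…  2053: Mon/Sat  2054: Tue/Sun  2055: Wed/Mon  2056: Fri/Tue  2057: Sat/Thu  2058: Sun/Fri  2059: Mon/Sat  2060: Wed/Sun  2061: Thu/Tue  2062: Fri/Wed ✓  2063: Sat/Thu  2064: Mon/Fri  2065: Tue/Sun  2066: Wed/Mon
Both conditions hold in: 2006, 2017, 2023, 2034, 2045, 2051, 2062 — 7.

7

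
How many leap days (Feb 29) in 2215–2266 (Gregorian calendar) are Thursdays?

Leap years in 2215–2266: 13 of them.
Feb 29 weekday advances by 5 (mod 7) from one leap year to the next four years later (or differs when a century non-leap intervenes).
Leap-day weekdays: 2216:Thu✓ 2220:Tue 2224:Sun 2228:Fri 2232:Wed 2236:Mon 2240:Sat 2244:Thu✓ 2248:Tue 2252:Sun 2256:Fri 2260:Wed 2264:Mon
Thursday: 2216, 2244 → 2.

2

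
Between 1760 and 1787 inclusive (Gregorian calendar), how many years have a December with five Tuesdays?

December has 31 days; it has five Tuesdays when Tuesday falls among the first (month-length − 28) days — i.e. when December 1 is one of Tuesday/Monday/Sunday.
December 1 by year: 1760:Mon✓ 1761:Tue✓ 1762:Wed 1763:Thu 1764:Sat 1765:Sun✓ 1766:Mon✓ 1767:Tue✓ 1768:Thu 1769:Fri 1770:Sat 1771:Sun✓ 1772:Tue✓ 1773:Wed 1774:Thu 1775:Fri 1776:Sun✓ 1777:Mon✓ 1778:Tue✓ 1779:Wed 1780:Fri 1781:Sat 1782:Sun✓ 1783:Mon✓ 1784:Wed 1785:Thu 1786:Fri 1787:Sat
Years with five Tuesdays: 1760, 1761, 1765, 1766, 1767, 1771, 1772, 1776, 1777, 1778, 1782, 1783 → 12.

12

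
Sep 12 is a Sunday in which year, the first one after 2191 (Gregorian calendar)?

From one year to the next, a fixed date's weekday advances by 1, or by 2 when a Feb 29 lies between the two dates.
2191: September 12 is Monday.
2192: Wednesday (+2)
2193: Thursday (+1)
2194: Friday (+1)
2195: Saturday (+1)
2196: Monday (+2)
2197: Tuesday (+1)
2198: Wednesday (+1)
2199: Thursday (+1)
2200: Friday (+1)
2201: Saturday (+1)
2202: Sunday (+1)
Sep 12 falls on a Sunday in 2202.

2202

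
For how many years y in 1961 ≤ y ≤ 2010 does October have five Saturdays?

21

October has 31 days; it has five Saturdays when Saturday falls among the first (month-length − 28) days — i.e. when October 1 is one of Saturday/Friday/Thursday.
October 1 by year: 1961:Sun 1962:Mon 1963:Tue 1964:Thu✓ 1965:Fri✓ 1966:Sat✓ 1967:Sun 1968:Tue 1969:Wed 1970:Thu✓ 1971:Fri✓ 1972:Sun 1973:Mon 1974:Tue 1975:Wed …(20 more)… 1996:Tue 1997:Wed 1998:Thu✓ 1999:Fri✓ 2000:Sun 2001:Mon 2002:Tue 2003:Wed 2004:Fri✓ 2005:Sat✓ 2006:Sun 2007:Mon 2008:Wed 2009:Thu✓ 2010:Fri✓
Years with five Saturdays: 1964, 1965, 1966, 1970, 1971, 1976, 1977, 1981, 1982, 1983, 1987, 1988, 1992, 1993, 1994, 1998, 1999, 2004, 2005, 2009, 2010 → 21.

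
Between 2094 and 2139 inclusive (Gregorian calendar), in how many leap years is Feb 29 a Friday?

2

Leap years in 2094–2139: 10 of them.
Feb 29 weekday advances by 5 (mod 7) from one leap year to the next four years later (or differs when a century non-leap intervenes).
Leap-day weekdays: 2096:Wed 2104:Fri✓ 2108:Wed 2112:Mon 2116:Sat 2120:Thu 2124:Tue 2128:Sun 2132:Fri✓ 2136:Wed
Friday: 2104, 2132 → 2.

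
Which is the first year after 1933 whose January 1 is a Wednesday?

Jan 1 advances by 2 weekdays after a leap year and by 1 after a common year.
1933: Jan 1 is Sunday.
1934: Monday
1935: Tuesday
1936: Wednesday (leap)
1936 begins on a Wednesday

1936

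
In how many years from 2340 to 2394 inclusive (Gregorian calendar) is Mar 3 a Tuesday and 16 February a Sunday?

2

Check each year's weekday for Mar 3 and 16 February:
  2340: Sun/Fri  2341: Mon/Sun  2342: Tue/Mon  2343: Wed/Tue  2344: Fri/Wed  2345: Sat/Fri  2346: Sun/Sat  2347: Mon/Sun  2348: Wed/Mon  2349: Thu/Wed  2350: Fri/Thu  2351: Sat/Fri  2352: Mon/Sat  2353: Tue/Mon  …(27 more)…  2381: Tue/Mon  2382: Wed/Tue  2383: Thu/Wed  2384: Sat/Thu  2385: Sun/Sat  2386: Mon/Sun  2387: Tue/Mon  2388: Thu/Tue  2389: Fri/Thu  2390: Sat/Fri  2391: Sun/Sat  2392: Tue/Sun ✓  2393: Wed/Tue  2394: Thu/Wed
Both conditions hold in: 2364, 2392 — 2.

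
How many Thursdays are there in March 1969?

March 1969 has 31 days and begins on Saturday.
The first Thursday is March 6.
Thursdays fall on 6, 13, 20, 27 — that's 4.

4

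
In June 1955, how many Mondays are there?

4

June 1955 has 30 days and begins on Wednesday.
The first Monday is June 6.
Mondays fall on 6, 13, 20, 27 — that's 4.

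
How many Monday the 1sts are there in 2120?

3

Check the 1st of each month of 2120: Jan 1: Mon, Feb 1: Thu, Mar 1: Fri, Apr 1: Mon, May 1: Wed, Jun 1: Sat, Jul 1: Mon, Aug 1: Thu, Sep 1: Sun, Oct 1: Tue, Nov 1: Fri, Dec 1: Sun.
Monday occurs in January, April, July — 3 months.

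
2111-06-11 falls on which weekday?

Thursday

January 1, 2111 is a Thursday.
June 11 is day 162 of the year, i.e. 161 days after Jan 1.
161 mod 7 = 0, so advance 0 weekdays from Thursday: Thursday.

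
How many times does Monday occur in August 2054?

5

August 2054 has 31 days and begins on Saturday.
The first Monday is August 3.
Mondays fall on 3, 10, 17, 24, 31 — that's 5.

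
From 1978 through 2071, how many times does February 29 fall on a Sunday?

3

Leap years in 1978–2071: 23 of them.
Feb 29 weekday advances by 5 (mod 7) from one leap year to the next four years later (or differs when a century non-leap intervenes).
Leap-day weekdays: 1980:Fri 1984:Wed 1988:Mon 1992:Sat 1996:Thu 2000:Tue 2004:Sun✓ 2008:Fri 2012:Wed 2016:Mon 2020:Sat 2024:Thu 2028:Tue 2032:Sun✓ 2036:Fri 2040:Wed 2044:Mon 2048:Sat 2052:Thu 2056:Tue 2060:Sun✓ 2064:Fri 2068:Wed
Sunday: 2004, 2032, 2060 → 3.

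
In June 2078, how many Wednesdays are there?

June 2078 has 30 days and begins on Wednesday.
The first Wednesday is June 1.
Wednesdays fall on 1, 8, 15, 22, 29 — that's 5.

5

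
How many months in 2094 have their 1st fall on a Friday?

2

Check the 1st of each month of 2094: Jan 1: Fri, Feb 1: Mon, Mar 1: Mon, Apr 1: Thu, May 1: Sat, Jun 1: Tue, Jul 1: Thu, Aug 1: Sun, Sep 1: Wed, Oct 1: Fri, Nov 1: Mon, Dec 1: Wed.
Friday occurs in January, October — 2 months.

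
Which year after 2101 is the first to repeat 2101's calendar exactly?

Two years share a calendar iff Jan 1 falls on the same weekday and both are leap or both are common. 2101: Jan 1 is Saturday, common year.
2102: Jan 1 Sunday, common
2103: Jan 1 Monday, common
2104: Jan 1 Tuesday, leap
2105: Jan 1 Thursday, common
2106: Jan 1 Friday, common
2107: Jan 1 Saturday, common
2107 matches on both conditions.

2107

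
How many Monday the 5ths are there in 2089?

2

Check the 5th of each month of 2089: Jan 5: Wed, Feb 5: Sat, Mar 5: Sat, Apr 5: Tue, May 5: Thu, Jun 5: Sun, Jul 5: Tue, Aug 5: Fri, Sep 5: Mon, Oct 5: Wed, Nov 5: Sat, Dec 5: Mon.
Monday occurs in September, December — 2 months.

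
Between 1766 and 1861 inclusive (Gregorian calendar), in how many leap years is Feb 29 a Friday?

3

Leap years in 1766–1861: 23 of them.
Feb 29 weekday advances by 5 (mod 7) from one leap year to the next four years later (or differs when a century non-leap intervenes).
Leap-day weekdays: 1768:Mon 1772:Sat 1776:Thu 1780:Tue 1784:Sun 1788:Fri✓ 1792:Wed 1796:Mon 1804:Wed 1808:Mon 1812:Sat 1816:Thu 1820:Tue 1824:Sun 1828:Fri✓ 1832:Wed 1836:Mon 1840:Sat 1844:Thu 1848:Tue 1852:Sun 1856:Fri✓ 1860:Wed
Friday: 1788, 1828, 1856 → 3.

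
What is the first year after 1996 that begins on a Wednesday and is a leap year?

2020

Jan 1 advances by 2 weekdays after a leap year and by 1 after a common year.
1996: Jan 1 is Monday (leap).
1997: Wednesday
1998: Thursday
1999: Friday
2000: Saturday (leap)
2001: Monday
2002: Tuesday
2003: Wednesday
2004: Thursday (leap)
2005: Saturday
2006: Sunday
2007: Monday
2008: Tuesday (leap)
2009: Thursday
2010: Friday
2011: Saturday
2012: Sunday (leap)
2013: Tuesday
2014: Wednesday
2015: Thursday
2016: Friday (leap)
2017: Sunday
2018: Monday
2019: Tuesday
2020: Wednesday (leap)
2020 begins on a Wednesday and is a leap year.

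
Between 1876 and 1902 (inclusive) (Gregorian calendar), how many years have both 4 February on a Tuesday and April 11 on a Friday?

Check each year's weekday for 4 February and April 11:
  1876: Fri/Tue  1877: Sun/Wed  1878: Mon/Thu  1879: Tue/Fri ✓  1880: Wed/Sun  1881: Fri/Mon  1882: Sat/Tue  1883: Sun/Wed  1884: Mon/Fri  1885: Wed/Sat  1886: Thu/Sun  1887: Fri/Mon  1888: Sat/Wed  1889: Mon/Thu  1890: Tue/Fri ✓  1891: Wed/Sat  1892: Thu/Mon  1893: Sat/Tue  1894: Sun/Wed  1895: Mon/Thu  1896: Tue/Sat  1897: Thu/Sun  1898: Fri/Mon  1899: Sat/Tue  1900: Sun/Wed  1901: Mon/Thu  1902: Tue/Fri ✓
Both conditions hold in: 1879, 1890, 1902 — 3.

3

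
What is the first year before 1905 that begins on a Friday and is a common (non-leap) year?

1897

Jan 1 advances by 2 weekdays after a leap year and by 1 after a common year.
1905: Jan 1 is Sunday.
1904: Friday (leap)
1903: Thursday
1902: Wednesday
1901: Tuesday
1900: Monday
1899: Sunday
1898: Saturday
1897: Friday
1897 begins on a Friday and is a common year.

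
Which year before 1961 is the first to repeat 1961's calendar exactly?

1950

Two years share a calendar iff Jan 1 falls on the same weekday and both are leap or both are common. 1961: Jan 1 is Sunday, common year.
1960: Jan 1 Friday, leap
1959: Jan 1 Thursday, common
1958: Jan 1 Wednesday, common
1957: Jan 1 Tuesday, common
1956: Jan 1 Sunday, leap
1955: Jan 1 Saturday, common
1954: Jan 1 Friday, common
1953: Jan 1 Thursday, common
1952: Jan 1 Tuesday, leap
1951: Jan 1 Monday, common
1950: Jan 1 Sunday, common
1950 matches on both conditions.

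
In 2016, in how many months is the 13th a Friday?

Check the 13th of each month of 2016: Jan 13: Wed, Feb 13: Sat, Mar 13: Sun, Apr 13: Wed, May 13: Fri, Jun 13: Mon, Jul 13: Wed, Aug 13: Sat, Sep 13: Tue, Oct 13: Thu, Nov 13: Sun, Dec 13: Tue.
Friday occurs in May — 1 month.

1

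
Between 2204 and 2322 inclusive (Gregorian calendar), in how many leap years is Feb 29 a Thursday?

Leap years in 2204–2322: 29 of them.
Feb 29 weekday advances by 5 (mod 7) from one leap year to the next four years later (or differs when a century non-leap intervenes).
Leap-day weekdays: 2204:Wed 2208:Mon 2212:Sat 2216:Thu✓ 2220:Tue 2224:Sun 2228:Fri 2232:Wed 2236:Mon 2240:Sat 2244:Thu✓ 2248:Tue 2252:Sun …(3 more)… 2268:Sat 2272:Thu✓ 2276:Tue 2280:Sun 2284:Fri 2288:Wed 2292:Mon 2296:Sat 2304:Mon 2308:Sat 2312:Thu✓ 2316:Tue 2320:Sun
Thursday: 2216, 2244, 2272, 2312 → 4.

4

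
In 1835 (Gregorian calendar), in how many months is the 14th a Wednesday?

2

Check the 14th of each month of 1835: Jan 14: Wed, Feb 14: Sat, Mar 14: Sat, Apr 14: Tue, May 14: Thu, Jun 14: Sun, Jul 14: Tue, Aug 14: Fri, Sep 14: Mon, Oct 14: Wed, Nov 14: Sat, Dec 14: Mon.
Wednesday occurs in January, October — 2 months.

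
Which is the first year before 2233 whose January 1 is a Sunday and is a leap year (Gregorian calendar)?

Jan 1 advances by 2 weekdays after a leap year and by 1 after a common year.
2233: Jan 1 is Tuesday.
2232: Sunday (leap)
2232 begins on a Sunday and is a leap year.

2232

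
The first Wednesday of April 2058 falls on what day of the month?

April 1, 2058 is a Monday, so the first Wednesday is the 3rd.
The first Wednesday is 3 + 0 = 3.

3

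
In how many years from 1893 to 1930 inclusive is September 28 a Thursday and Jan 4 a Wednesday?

Check each year's weekday for September 28 and Jan 4:
  1893: Thu/Wed ✓  1894: Fri/Thu  1895: Sat/Fri  1896: Mon/Sat  1897: Tue/Mon  1898: Wed/Tue  1899: Thu/Wed ✓  1900: Fri/Thu  1901: Sat/Fri  1902: Sun/Sat  1903: Mon/Sun  1904: Wed/Mon  1905: Thu/Wed ✓  1906: Fri/Thu  …(10 more)…  1917: Fri/Thu  1918: Sat/Fri  1919: Sun/Sat  1920: Tue/Sun  1921: Wed/Tue  1922: Thu/Wed ✓  1923: Fri/Thu  1924: Sun/Fri  1925: Mon/Sun  1926: Tue/Mon  1927: Wed/Tue  1928: Fri/Wed  1929: Sat/Fri  1930: Sun/Sat
Both conditions hold in: 1893, 1899, 1905, 1911, 1922 — 5.

5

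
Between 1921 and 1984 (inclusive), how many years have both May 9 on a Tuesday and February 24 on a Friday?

7

Check each year's weekday for May 9 and February 24:
  1921: Mon/Thu  1922: Tue/Fri ✓  1923: Wed/Sat  1924: Fri/Sun  1925: Sat/Tue  1926: Sun/Wed  1927: Mon/Thu  1928: Wed/Fri  1929: Thu/Sun  1930: Fri/Mon  1931: Sat/Tue  1932: Mon/Wed  1933: Tue/Fri ✓  1934: Wed/Sat  …(36 more)…  1971: Sun/Wed  1972: Tue/Thu  1973: Wed/Sat  1974: Thu/Sun  1975: Fri/Mon  1976: Sun/Tue  1977: Mon/Thu  1978: Tue/Fri ✓  1979: Wed/Sat  1980: Fri/Sun  1981: Sat/Tue  1982: Sun/Wed  1983: Mon/Thu  1984: Wed/Fri
Both conditions hold in: 1922, 1933, 1939, 1950, 1961, 1967, 1978 — 7.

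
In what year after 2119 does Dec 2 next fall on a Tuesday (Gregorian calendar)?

From one year to the next, a fixed date's weekday advances by 1, or by 2 when a Feb 29 lies between the two dates.
2119: December 2 is Saturday.
2120: Monday (+2)
2121: Tuesday (+1)
Dec 2 falls on a Tuesday in 2121.

2121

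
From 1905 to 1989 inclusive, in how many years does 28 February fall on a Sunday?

Track 28 February's weekday year by year (advancing +1, or +2 across a Feb 29):
  1905: Tue  1906: Wed (+1)  1907: Thu (+1)  1908: Fri (+1)  1909: Sun (+2) ✓
  1910: Mon (+1)  1911: Tue (+1)  1912: Wed (+1)  1913: Fri (+2)  1914: Sat (+1)
  1915: Sun (+1) ✓  1916: Mon (+1)  1917: Wed (+2)  1918: Thu (+1)  … (57 more years) …
  1976: Sat (+1)  1977: Mon (+2)  1978: Tue (+1)  1979: Wed (+1)  1980: Thu (+1)
  1981: Sat (+2)  1982: Sun (+1) ✓  1983: Mon (+1)  1984: Tue (+1)  1985: Thu (+2)
  1986: Fri (+1)  1987: Sat (+1)  1988: Sun (+1) ✓  1989: Tue (+2)
Sunday years: 1909, 1915, 1926, 1932, 1937, 1943, 1954, 1960, 1965, 1971, 1982, 1988 — 12 in total.

12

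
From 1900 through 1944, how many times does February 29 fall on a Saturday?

Leap years in 1900–1944: 11 of them.
Feb 29 weekday advances by 5 (mod 7) from one leap year to the next four years later (or differs when a century non-leap intervenes).
Leap-day weekdays: 1904:Mon 1908:Sat✓ 1912:Thu 1916:Tue 1920:Sun 1924:Fri 1928:Wed 1932:Mon 1936:Sat✓ 1940:Thu 1944:Tue
Saturday: 1908, 1936 → 2.

2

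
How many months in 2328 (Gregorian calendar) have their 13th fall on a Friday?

Check the 13th of each month of 2328: Jan 13: Fri, Feb 13: Mon, Mar 13: Tue, Apr 13: Fri, May 13: Sun, Jun 13: Wed, Jul 13: Fri, Aug 13: Mon, Sep 13: Thu, Oct 13: Sat, Nov 13: Tue, Dec 13: Thu.
Friday occurs in January, April, July — 3 months.

3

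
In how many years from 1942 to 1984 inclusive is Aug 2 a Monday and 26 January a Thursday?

Check each year's weekday for Aug 2 and 26 January:
  1942: Sun/Mon  1943: Mon/Tue  1944: Wed/Wed  1945: Thu/Fri  1946: Fri/Sat  1947: Sat/Sun  1948: Mon/Mon  1949: Tue/Wed  1950: Wed/Thu  1951: Thu/Fri  1952: Sat/Sat  1953: Sun/Mon  1954: Mon/Tue  1955: Tue/Wed  …(15 more)…  1971: Mon/Tue  1972: Wed/Wed  1973: Thu/Fri  1974: Fri/Sat  1975: Sat/Sun  1976: Mon/Mon  1977: Tue/Wed  1978: Wed/Thu  1979: Thu/Fri  1980: Sat/Sat  1981: Sun/Mon  1982: Mon/Tue  1983: Tue/Wed  1984: Thu/Thu
Both conditions hold in: no year — 0.

0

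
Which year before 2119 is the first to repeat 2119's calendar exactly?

Two years share a calendar iff Jan 1 falls on the same weekday and both are leap or both are common. 2119: Jan 1 is Sunday, common year.
2118: Jan 1 Saturday, common
2117: Jan 1 Friday, common
2116: Jan 1 Wednesday, leap
2115: Jan 1 Tuesday, common
2114: Jan 1 Monday, common
2113: Jan 1 Sunday, common
2113 matches on both conditions.

2113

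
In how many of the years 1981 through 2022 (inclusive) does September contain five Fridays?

September has 30 days; it has five Fridays when Friday falls among the first (month-length − 28) days — i.e. when September 1 is one of Friday/Thursday.
September 1 by year: 1981:Tue 1982:Wed 1983:Thu✓ 1984:Sat 1985:Sun 1986:Mon 1987:Tue 1988:Thu✓ 1989:Fri✓ 1990:Sat 1991:Sun 1992:Tue 1993:Wed 1994:Thu✓ 1995:Fri✓ …(12 more)… 2008:Mon 2009:Tue 2010:Wed 2011:Thu✓ 2012:Sat 2013:Sun 2014:Mon 2015:Tue 2016:Thu✓ 2017:Fri✓ 2018:Sat 2019:Sun 2020:Tue 2021:Wed 2022:Thu✓
Years with five Fridays: 1983, 1988, 1989, 1994, 1995, 2000, 2005, 2006, 2011, 2016, 2017, 2022 → 12.

12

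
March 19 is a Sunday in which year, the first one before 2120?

2119

From one year to the next, a fixed date's weekday advances by 1, or by 2 when a Feb 29 lies between the two dates.
2120: March 19 is Tuesday.
2119: Sunday (−2)
March 19 falls on a Sunday in 2119.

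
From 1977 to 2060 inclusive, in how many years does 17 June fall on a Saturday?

12

Track 17 June's weekday year by year (advancing +1, or +2 across a Feb 29):
  1977: Fri  1978: Sat (+1) ✓  1979: Sun (+1)  1980: Tue (+2)  1981: Wed (+1)
  1982: Thu (+1)  1983: Fri (+1)  1984: Sun (+2)  1985: Mon (+1)  1986: Tue (+1)
  1987: Wed (+1)  1988: Fri (+2)  1989: Sat (+1) ✓  1990: Sun (+1)  … (56 more years) …
  2047: Mon (+1)  2048: Wed (+2)  2049: Thu (+1)  2050: Fri (+1)  2051: Sat (+1) ✓
  2052: Mon (+2)  2053: Tue (+1)  2054: Wed (+1)  2055: Thu (+1)  2056: Sat (+2) ✓
  2057: Sun (+1)  2058: Mon (+1)  2059: Tue (+1)  2060: Thu (+2)
Saturday years: 1978, 1989, 1995, 2000, 2006, 2017, 2023, 2028, 2034, 2045, 2051, 2056 — 12 in total.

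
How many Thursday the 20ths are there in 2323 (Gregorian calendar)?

Check the 20th of each month of 2323: Jan 20: Sat, Feb 20: Tue, Mar 20: Tue, Apr 20: Fri, May 20: Sun, Jun 20: Wed, Jul 20: Fri, Aug 20: Mon, Sep 20: Thu, Oct 20: Sat, Nov 20: Tue, Dec 20: Thu.
Thursday occurs in September, December — 2 months.

2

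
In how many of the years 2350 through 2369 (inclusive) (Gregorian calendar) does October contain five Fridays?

8

October has 31 days; it has five Fridays when Friday falls among the first (month-length − 28) days — i.e. when October 1 is one of Friday/Thursday/Wednesday.
October 1 by year: 2350:Sun 2351:Mon 2352:Wed✓ 2353:Thu✓ 2354:Fri✓ 2355:Sat 2356:Mon 2357:Tue 2358:Wed✓ 2359:Thu✓ 2360:Sat 2361:Sun 2362:Mon 2363:Tue 2364:Thu✓ 2365:Fri✓ 2366:Sat 2367:Sun 2368:Tue 2369:Wed✓
Years with five Fridays: 2352, 2353, 2354, 2358, 2359, 2364, 2365, 2369 → 8.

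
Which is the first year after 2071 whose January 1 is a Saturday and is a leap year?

2084

Jan 1 advances by 2 weekdays after a leap year and by 1 after a common year.
2071: Jan 1 is Thursday.
2072: Friday (leap)
2073: Sunday
2074: Monday
2075: Tuesday
2076: Wednesday (leap)
2077: Friday
2078: Saturday
2079: Sunday
2080: Monday (leap)
2081: Wednesday
2082: Thursday
2083: Friday
2084: Saturday (leap)
2084 begins on a Saturday and is a leap year.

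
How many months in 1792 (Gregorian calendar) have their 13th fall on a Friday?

Check the 13th of each month of 1792: Jan 13: Fri, Feb 13: Mon, Mar 13: Tue, Apr 13: Fri, May 13: Sun, Jun 13: Wed, Jul 13: Fri, Aug 13: Mon, Sep 13: Thu, Oct 13: Sat, Nov 13: Tue, Dec 13: Thu.
Friday occurs in January, April, July — 3 months.

3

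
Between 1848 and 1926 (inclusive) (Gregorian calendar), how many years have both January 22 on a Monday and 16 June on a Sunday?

2

Check each year's weekday for January 22 and 16 June:
  1848: Sat/Fri  1849: Mon/Sat  1850: Tue/Sun  1851: Wed/Mon  1852: Thu/Wed  1853: Sat/Thu  1854: Sun/Fri  1855: Mon/Sat  1856: Tue/Mon  1857: Thu/Tue  1858: Fri/Wed  1859: Sat/Thu  1860: Sun/Sat  1861: Tue/Sun  …(51 more)…  1913: Wed/Mon  1914: Thu/Tue  1915: Fri/Wed  1916: Sat/Fri  1917: Mon/Sat  1918: Tue/Sun  1919: Wed/Mon  1920: Thu/Wed  1921: Sat/Thu  1922: Sun/Fri  1923: Mon/Sat  1924: Tue/Mon  1925: Thu/Tue  1926: Fri/Wed
Both conditions hold in: 1872, 1912 — 2.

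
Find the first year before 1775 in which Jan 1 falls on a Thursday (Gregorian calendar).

1767

Jan 1 advances by 2 weekdays after a leap year and by 1 after a common year.
1775: Jan 1 is Sunday.
1774: Saturday
1773: Friday
1772: Wednesday (leap)
1771: Tuesday
1770: Monday
1769: Sunday
1768: Friday (leap)
1767: Thursday
1767 begins on a Thursday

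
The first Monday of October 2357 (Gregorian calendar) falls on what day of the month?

October 1, 2357 is a Tuesday, so the first Monday is the 7th.
The first Monday is 7 + 0 = 7.

7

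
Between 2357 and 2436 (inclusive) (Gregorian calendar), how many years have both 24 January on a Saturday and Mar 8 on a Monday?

Check each year's weekday for 24 January and Mar 8:
  2357: Thu/Fri  2358: Fri/Sat  2359: Sat/Sun  2360: Sun/Tue  2361: Tue/Wed  2362: Wed/Thu  2363: Thu/Fri  2364: Fri/Sun  2365: Sun/Mon  2366: Mon/Tue  2367: Tue/Wed  2368: Wed/Fri  2369: Fri/Sat  2370: Sat/Sun  …(52 more)…  2423: Tue/Wed  2424: Wed/Fri  2425: Fri/Sat  2426: Sat/Sun  2427: Sun/Mon  2428: Mon/Wed  2429: Wed/Thu  2430: Thu/Fri  2431: Fri/Sat  2432: Sat/Mon ✓  2433: Mon/Tue  2434: Tue/Wed  2435: Wed/Thu  2436: Thu/Sat
Both conditions hold in: 2376, 2404, 2432 — 3.

3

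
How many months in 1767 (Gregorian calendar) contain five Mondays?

A month of length L has five Mondays iff its first Monday is on day ≤ L−28 (so day 1–3 in a 31-day month, 1–2 in a 30-day month, day 1 in a leap February).
Checking each month of 1767: Jan starts Thu (31d); Feb starts Sun (28d); Mar starts Sun (31d) ✓; Apr starts Wed (30d); May starts Fri (31d); Jun starts Mon (30d) ✓; Jul starts Wed (31d); Aug starts Sat (31d) ✓; Sep starts Tue (30d); Oct starts Thu (31d); Nov starts Sun (30d) ✓; Dec starts Tue (31d).
Five-Monday months: March, June, August, November → 4.

4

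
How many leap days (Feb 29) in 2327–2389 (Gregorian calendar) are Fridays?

Leap years in 2327–2389: 16 of them.
Feb 29 weekday advances by 5 (mod 7) from one leap year to the next four years later (or differs when a century non-leap intervenes).
Leap-day weekdays: 2328:Wed 2332:Mon 2336:Sat 2340:Thu 2344:Tue 2348:Sun 2352:Fri✓ 2356:Wed 2360:Mon 2364:Sat 2368:Thu 2372:Tue 2376:Sun 2380:Fri✓ 2384:Wed 2388:Mon
Friday: 2352, 2380 → 2.

2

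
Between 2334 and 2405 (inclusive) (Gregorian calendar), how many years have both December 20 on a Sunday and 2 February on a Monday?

Check each year's weekday for December 20 and 2 February:
  2334: Thu/Fri  2335: Fri/Sat  2336: Sun/Sun  2337: Mon/Tue  2338: Tue/Wed  2339: Wed/Thu  2340: Fri/Fri  2341: Sat/Sun  2342: Sun/Mon ✓  2343: Mon/Tue  2344: Wed/Wed  2345: Thu/Fri  2346: Fri/Sat  2347: Sat/Sun  …(44 more)…  2392: Sun/Sun  2393: Mon/Tue  2394: Tue/Wed  2395: Wed/Thu  2396: Fri/Fri  2397: Sat/Sun  2398: Sun/Mon ✓  2399: Mon/Tue  2400: Wed/Wed  2401: Thu/Fri  2402: Fri/Sat  2403: Sat/Sun  2404: Mon/Mon  2405: Tue/Wed
Both conditions hold in: 2342, 2353, 2359, 2370, 2381, 2387, 2398 — 7.

7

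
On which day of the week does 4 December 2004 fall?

January 1, 2004 is a Thursday.
December 4 is day 339 of the year, i.e. 338 days after Jan 1.
338 mod 7 = 2, so advance 2 weekdays from Thursday: Saturday.

Saturday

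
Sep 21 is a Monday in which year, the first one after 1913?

From one year to the next, a fixed date's weekday advances by 1, or by 2 when a Feb 29 lies between the two dates.
1913: September 21 is Sunday.
1914: Monday (+1)
Sep 21 falls on a Monday in 1914.

1914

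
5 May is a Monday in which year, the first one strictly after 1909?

From one year to the next, a fixed date's weekday advances by 1, or by 2 when a Feb 29 lies between the two dates.
1909: May 5 is Wednesday.
1910: Thursday (+1)
1911: Friday (+1)
1912: Sunday (+2)
1913: Monday (+1)
5 May falls on a Monday in 1913.

1913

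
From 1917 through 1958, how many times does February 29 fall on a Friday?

Leap years in 1917–1958: 10 of them.
Feb 29 weekday advances by 5 (mod 7) from one leap year to the next four years later (or differs when a century non-leap intervenes).
Leap-day weekdays: 1920:Sun 1924:Fri✓ 1928:Wed 1932:Mon 1936:Sat 1940:Thu 1944:Tue 1948:Sun 1952:Fri✓ 1956:Wed
Friday: 1924, 1952 → 2.

2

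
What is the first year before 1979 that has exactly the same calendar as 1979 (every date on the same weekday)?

Two years share a calendar iff Jan 1 falls on the same weekday and both are leap or both are common. 1979: Jan 1 is Monday, common year.
1978: Jan 1 Sunday, common
1977: Jan 1 Saturday, common
1976: Jan 1 Thursday, leap
1975: Jan 1 Wednesday, common
1974: Jan 1 Tuesday, common
1973: Jan 1 Monday, common
1973 matches on both conditions.

1973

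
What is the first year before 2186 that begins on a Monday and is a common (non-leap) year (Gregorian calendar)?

Jan 1 advances by 2 weekdays after a leap year and by 1 after a common year.
2186: Jan 1 is Sunday.
2185: Saturday
2184: Thursday (leap)
2183: Wednesday
2182: Tuesday
2181: Monday
2181 begins on a Monday and is a common year.

2181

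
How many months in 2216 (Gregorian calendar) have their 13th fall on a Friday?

Check the 13th of each month of 2216: Jan 13: Sat, Feb 13: Tue, Mar 13: Wed, Apr 13: Sat, May 13: Mon, Jun 13: Thu, Jul 13: Sat, Aug 13: Tue, Sep 13: Fri, Oct 13: Sun, Nov 13: Wed, Dec 13: Fri.
Friday occurs in September, December — 2 months.

2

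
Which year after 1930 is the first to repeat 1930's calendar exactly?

Two years share a calendar iff Jan 1 falls on the same weekday and both are leap or both are common. 1930: Jan 1 is Wednesday, common year.
1931: Jan 1 Thursday, common
1932: Jan 1 Friday, leap
1933: Jan 1 Sunday, common
1934: Jan 1 Monday, common
1935: Jan 1 Tuesday, common
1936: Jan 1 Wednesday, leap
1937: Jan 1 Friday, common
1938: Jan 1 Saturday, common
1939: Jan 1 Sunday, common
1940: Jan 1 Monday, leap
1941: Jan 1 Wednesday, common
1941 matches on both conditions.

1941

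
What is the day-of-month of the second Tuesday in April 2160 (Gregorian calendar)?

8

April 1, 2160 is a Tuesday, so the first Tuesday is the 1st.
The second Tuesday is 1 + 7 = 8.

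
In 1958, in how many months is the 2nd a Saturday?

1

Check the 2nd of each month of 1958: Jan 2: Thu, Feb 2: Sun, Mar 2: Sun, Apr 2: Wed, May 2: Fri, Jun 2: Mon, Jul 2: Wed, Aug 2: Sat, Sep 2: Tue, Oct 2: Thu, Nov 2: Sun, Dec 2: Tue.
Saturday occurs in August — 1 month.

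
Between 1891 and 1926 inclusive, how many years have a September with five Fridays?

September has 30 days; it has five Fridays when Friday falls among the first (month-length − 28) days — i.e. when September 1 is one of Friday/Thursday.
September 1 by year: 1891:Tue 1892:Thu✓ 1893:Fri✓ 1894:Sat 1895:Sun 1896:Tue 1897:Wed 1898:Thu✓ 1899:Fri✓ 1900:Sat 1901:Sun 1902:Mon 1903:Tue 1904:Thu✓ 1905:Fri✓ …(6 more)… 1912:Sun 1913:Mon 1914:Tue 1915:Wed 1916:Fri✓ 1917:Sat 1918:Sun 1919:Mon 1920:Wed 1921:Thu✓ 1922:Fri✓ 1923:Sat 1924:Mon 1925:Tue 1926:Wed
Years with five Fridays: 1892, 1893, 1898, 1899, 1904, 1905, 1910, 1911, 1916, 1921, 1922 → 11.

11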